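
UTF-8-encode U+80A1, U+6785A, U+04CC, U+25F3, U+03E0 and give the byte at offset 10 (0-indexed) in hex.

U+80A1 → 3-byte form E8 82 A1 at offsets 0–2.
U+6785A → 4-byte form F1 A7 A1 9A at offsets 3–6.
U+04CC → 2-byte form D3 8C at offsets 7–8.
U+25F3 → 3-byte form E2 97 B3 at offsets 9–11.
Offset 10 falls in char 4's range; it's byte 2 of E2 97 B3 = 0x97.

0x97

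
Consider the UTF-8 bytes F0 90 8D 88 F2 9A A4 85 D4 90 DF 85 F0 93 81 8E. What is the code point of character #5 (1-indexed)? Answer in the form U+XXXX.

U+1304E

Offset 0: leading byte 0xF0 = 11110000 → 4-byte char #1 = F0 90 8D 88.
Offset 4: leading byte 0xF2 = 11110010 → 4-byte char #2 = F2 9A A4 85.
Offset 8: leading byte 0xD4 = 11010100 → 2-byte char #3 = D4 90.
Offset 10: leading byte 0xDF = 11011111 → 2-byte char #4 = DF 85.
Offset 12: leading byte 0xF0 = 11110000 → 4-byte char #5 = F0 93 81 8E.
Leading byte 0xF0 = 11110000 matches 11110xxx → 4-byte sequence.
Byte 1: 0xF0 = 11110000, payload 000 (3 bits).
Byte 2: 0x93 = 10010011 (10xxxxxx ✓), payload 010011.
Byte 3: 0x81 = 10000001 (10xxxxxx ✓), payload 000001.
Byte 4: 0x8E = 10001110 (10xxxxxx ✓), payload 001110.
Concatenate: 000010011000001001110 = 0x1304E (21 bits → U+1304E).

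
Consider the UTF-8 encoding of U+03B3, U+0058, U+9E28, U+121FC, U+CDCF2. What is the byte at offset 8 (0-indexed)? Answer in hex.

U+03B3 → 2-byte form CE B3 at offsets 0–1.
U+0058 → 1-byte form 58 at offsets 2–2.
U+9E28 → 3-byte form E9 B8 A8 at offsets 3–5.
U+121FC → 4-byte form F0 92 87 BC at offsets 6–9.
Offset 8 falls in char 4's range; it's byte 3 of F0 92 87 BC = 0x87.

0x87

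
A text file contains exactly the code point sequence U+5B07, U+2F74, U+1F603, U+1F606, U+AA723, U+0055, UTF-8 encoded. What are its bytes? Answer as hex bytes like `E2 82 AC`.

U+5B07: 3-byte form → E5 AC 87.
U+2F74: 3-byte form → E2 BD B4.
U+1F603: 4-byte form → F0 9F 98 83.
U+1F606: 4-byte form → F0 9F 98 86.
U+AA723: 4-byte form → F2 AA 9C A3.
U+0055: 1-byte form → 55.
Concatenated (19 bytes): E5 AC 87 E2 BD B4 F0 9F 98 83 F0 9F 98 86 F2 AA 9C A3 55.

E5 AC 87 E2 BD B4 F0 9F 98 83 F0 9F 98 86 F2 AA 9C A3 55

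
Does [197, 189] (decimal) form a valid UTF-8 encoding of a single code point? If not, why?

Leading byte 0xC5 = 11000101 → 2-byte form.
Continuation bytes 0xBD=10111101 all match 10xxxxxx.
Decoded value 0x17D is ≥ 0x80 (shortest form) and not a surrogate.

valid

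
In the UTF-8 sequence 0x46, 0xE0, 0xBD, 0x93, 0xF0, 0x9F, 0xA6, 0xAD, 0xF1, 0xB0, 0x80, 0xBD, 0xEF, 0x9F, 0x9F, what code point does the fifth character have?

U+F7DF

Offset 0: leading byte 0x46 = 01000110 → 1-byte char #1 = 46.
Offset 1: leading byte 0xE0 = 11100000 → 3-byte char #2 = E0 BD 93.
Offset 4: leading byte 0xF0 = 11110000 → 4-byte char #3 = F0 9F A6 AD.
Offset 8: leading byte 0xF1 = 11110001 → 4-byte char #4 = F1 B0 80 BD.
Offset 12: leading byte 0xEF = 11101111 → 3-byte char #5 = EF 9F 9F.
Leading byte 0xEF = 11101111 matches 1110xxxx → 3-byte sequence.
Byte 1: 0xEF = 11101111, payload 1111 (4 bits).
Byte 2: 0x9F = 10011111 (10xxxxxx ✓), payload 011111.
Byte 3: 0x9F = 10011111 (10xxxxxx ✓), payload 011111.
Concatenate: 1111011111011111 = 0xF7DF (16 bits → U+F7DF).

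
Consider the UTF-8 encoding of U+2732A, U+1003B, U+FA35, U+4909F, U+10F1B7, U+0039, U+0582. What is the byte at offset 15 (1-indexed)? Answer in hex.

1-indexed offset 15 is 0-indexed offset 14.
U+2732A → 4-byte form F0 A7 8C AA at offsets 0–3.
U+1003B → 4-byte form F0 90 80 BB at offsets 4–7.
U+FA35 → 3-byte form EF A8 B5 at offsets 8–10.
U+4909F → 4-byte form F1 89 82 9F at offsets 11–14.
Offset 14 falls in char 4's range; it's byte 4 of F1 89 82 9F = 0x9F.

0x9F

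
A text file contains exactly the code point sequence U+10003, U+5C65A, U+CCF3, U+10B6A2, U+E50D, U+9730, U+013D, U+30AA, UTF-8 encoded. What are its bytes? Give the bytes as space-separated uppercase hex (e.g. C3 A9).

U+10003: 4-byte form → F0 90 80 83.
U+5C65A: 4-byte form → F1 9C 99 9A.
U+CCF3: 3-byte form → EC B3 B3.
U+10B6A2: 4-byte form → F4 8B 9A A2.
U+E50D: 3-byte form → EE 94 8D.
U+9730: 3-byte form → E9 9C B0.
U+013D: 2-byte form → C4 BD.
U+30AA: 3-byte form → E3 82 AA.
Concatenated (26 bytes): F0 90 80 83 F1 9C 99 9A EC B3 B3 F4 8B 9A A2 EE 94 8D E9 9C B0 C4 BD E3 82 AA.

F0 90 80 83 F1 9C 99 9A EC B3 B3 F4 8B 9A A2 EE 94 8D E9 9C B0 C4 BD E3 82 AA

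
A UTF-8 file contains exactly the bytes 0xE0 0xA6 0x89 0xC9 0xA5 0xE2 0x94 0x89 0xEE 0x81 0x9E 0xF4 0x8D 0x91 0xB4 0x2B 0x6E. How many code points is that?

Byte at offset 0: 0xE0 = 11100000 → 3-byte char (#1). Advance 3.
Byte at offset 3: 0xC9 = 11001001 → 2-byte char (#2). Advance 2.
Byte at offset 5: 0xE2 = 11100010 → 3-byte char (#3). Advance 3.
Byte at offset 8: 0xEE = 11101110 → 3-byte char (#4). Advance 3.
Byte at offset 11: 0xF4 = 11110100 → 4-byte char (#5). Advance 4.
Byte at offset 15: 0x2B = 00101011 → 1-byte char (#6). Advance 1.
Byte at offset 16: 0x6E = 01101110 → 1-byte char (#7). Advance 1.
Reached end at offset 17 after 7 code points.

7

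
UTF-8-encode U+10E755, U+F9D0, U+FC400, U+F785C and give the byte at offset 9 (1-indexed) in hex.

0xBC

1-indexed offset 9 is 0-indexed offset 8.
U+10E755 → 4-byte form F4 8E 9D 95 at offsets 0–3.
U+F9D0 → 3-byte form EF A7 90 at offsets 4–6.
U+FC400 → 4-byte form F3 BC 90 80 at offsets 7–10.
Offset 8 falls in char 3's range; it's byte 2 of F3 BC 90 80 = 0xBC.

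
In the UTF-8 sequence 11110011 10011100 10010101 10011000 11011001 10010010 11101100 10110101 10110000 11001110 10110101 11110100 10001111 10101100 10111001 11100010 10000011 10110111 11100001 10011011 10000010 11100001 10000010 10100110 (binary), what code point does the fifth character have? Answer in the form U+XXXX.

U+10FB39

Offset 0: leading byte 0xF3 = 11110011 → 4-byte char #1 = F3 9C 95 98.
Offset 4: leading byte 0xD9 = 11011001 → 2-byte char #2 = D9 92.
Offset 6: leading byte 0xEC = 11101100 → 3-byte char #3 = EC B5 B0.
Offset 9: leading byte 0xCE = 11001110 → 2-byte char #4 = CE B5.
Offset 11: leading byte 0xF4 = 11110100 → 4-byte char #5 = F4 8F AC B9.
Leading byte 0xF4 = 11110100 matches 11110xxx → 4-byte sequence.
Byte 1: 0xF4 = 11110100, payload 100 (3 bits).
Byte 2: 0x8F = 10001111 (10xxxxxx ✓), payload 001111.
Byte 3: 0xAC = 10101100 (10xxxxxx ✓), payload 101100.
Byte 4: 0xB9 = 10111001 (10xxxxxx ✓), payload 111001.
Concatenate: 100001111101100111001 = 0x10FB39 (21 bits → U+10FB39).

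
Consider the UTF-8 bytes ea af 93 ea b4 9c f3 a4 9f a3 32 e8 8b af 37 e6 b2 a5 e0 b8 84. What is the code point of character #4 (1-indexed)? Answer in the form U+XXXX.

Offset 0: leading byte 0xEA = 11101010 → 3-byte char #1 = EA AF 93.
Offset 3: leading byte 0xEA = 11101010 → 3-byte char #2 = EA B4 9C.
Offset 6: leading byte 0xF3 = 11110011 → 4-byte char #3 = F3 A4 9F A3.
Offset 10: leading byte 0x32 = 00110010 → 1-byte char #4 = 32.
Leading byte 0x32 = 00110010 matches 0xxxxxxx → 1-byte sequence.
Byte 1: 0x32 = 00110010, payload 0110010 (7 bits).
Concatenate: 0110010 = 0x32 (7 bits → U+0032).

U+0032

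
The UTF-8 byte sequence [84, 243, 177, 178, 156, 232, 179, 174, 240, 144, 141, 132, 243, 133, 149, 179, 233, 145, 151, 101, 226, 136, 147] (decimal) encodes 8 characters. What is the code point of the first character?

Offset 0: leading byte 0x54 = 01010100 → 1-byte char #1 = 54.
Leading byte 0x54 = 01010100 matches 0xxxxxxx → 1-byte sequence.
Byte 1: 0x54 = 01010100, payload 1010100 (7 bits).
Concatenate: 1010100 = 0x54 (7 bits → U+0054).

U+0054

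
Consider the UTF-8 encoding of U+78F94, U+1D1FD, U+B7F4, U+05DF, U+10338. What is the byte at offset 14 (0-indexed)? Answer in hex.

U+78F94 → 4-byte form F1 B8 BE 94 at offsets 0–3.
U+1D1FD → 4-byte form F0 9D 87 BD at offsets 4–7.
U+B7F4 → 3-byte form EB 9F B4 at offsets 8–10.
U+05DF → 2-byte form D7 9F at offsets 11–12.
U+10338 → 4-byte form F0 90 8C B8 at offsets 13–16.
Offset 14 falls in char 5's range; it's byte 2 of F0 90 8C B8 = 0x90.

0x90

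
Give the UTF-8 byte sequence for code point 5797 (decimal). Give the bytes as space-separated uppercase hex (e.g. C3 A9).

E1 9A A5

U+16A5 = 0x16A5 = 5797 decimal. In range U+0800–U+FFFF → 3-byte form: 1110xxxx 10xxxxxx 10xxxxxx.
Binary (16 bits): 0001011010100101.
Split 4+6+6: 0001 | 011010 | 100101.
Byte 1: 11100001 = 0xE1.
Byte 2: 10011010 = 0x9A.
Byte 3: 10100101 = 0xA5.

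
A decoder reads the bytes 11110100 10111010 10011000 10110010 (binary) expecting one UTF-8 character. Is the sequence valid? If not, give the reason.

invalid (encodes a value above U+10FFFF)

Leading byte 0xF4 = 11110100 → 4-byte form.
Payload = 0x13A632, which exceeds U+10FFFF, the maximum Unicode code point. (Leading bytes F5–FF, or F4 followed by ≥ 0x90, are invalid.)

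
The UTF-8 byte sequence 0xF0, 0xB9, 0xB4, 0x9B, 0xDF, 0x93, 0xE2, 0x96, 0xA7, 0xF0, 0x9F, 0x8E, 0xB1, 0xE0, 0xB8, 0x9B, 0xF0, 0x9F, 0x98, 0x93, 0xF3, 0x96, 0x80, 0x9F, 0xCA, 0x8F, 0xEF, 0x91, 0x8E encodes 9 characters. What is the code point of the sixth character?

Offset 0: leading byte 0xF0 = 11110000 → 4-byte char #1 = F0 B9 B4 9B.
Offset 4: leading byte 0xDF = 11011111 → 2-byte char #2 = DF 93.
Offset 6: leading byte 0xE2 = 11100010 → 3-byte char #3 = E2 96 A7.
Offset 9: leading byte 0xF0 = 11110000 → 4-byte char #4 = F0 9F 8E B1.
Offset 13: leading byte 0xE0 = 11100000 → 3-byte char #5 = E0 B8 9B.
Offset 16: leading byte 0xF0 = 11110000 → 4-byte char #6 = F0 9F 98 93.
Leading byte 0xF0 = 11110000 matches 11110xxx → 4-byte sequence.
Byte 1: 0xF0 = 11110000, payload 000 (3 bits).
Byte 2: 0x9F = 10011111 (10xxxxxx ✓), payload 011111.
Byte 3: 0x98 = 10011000 (10xxxxxx ✓), payload 011000.
Byte 4: 0x93 = 10010011 (10xxxxxx ✓), payload 010011.
Concatenate: 000011111011000010011 = 0x1F613 (21 bits → U+1F613).

U+1F613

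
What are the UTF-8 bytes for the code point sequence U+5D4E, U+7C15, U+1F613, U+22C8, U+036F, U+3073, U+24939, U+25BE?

U+5D4E: 3-byte form → E5 B5 8E.
U+7C15: 3-byte form → E7 B0 95.
U+1F613: 4-byte form → F0 9F 98 93.
U+22C8: 3-byte form → E2 8B 88.
U+036F: 2-byte form → CD AF.
U+3073: 3-byte form → E3 81 B3.
U+24939: 4-byte form → F0 A4 A4 B9.
U+25BE: 3-byte form → E2 96 BE.
Concatenated (25 bytes): E5 B5 8E E7 B0 95 F0 9F 98 93 E2 8B 88 CD AF E3 81 B3 F0 A4 A4 B9 E2 96 BE.

E5 B5 8E E7 B0 95 F0 9F 98 93 E2 8B 88 CD AF E3 81 B3 F0 A4 A4 B9 E2 96 BE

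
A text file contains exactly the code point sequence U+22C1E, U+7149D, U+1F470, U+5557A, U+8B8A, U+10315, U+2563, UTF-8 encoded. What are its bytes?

F0 A2 B0 9E F1 B1 92 9D F0 9F 91 B0 F1 95 95 BA E8 AE 8A F0 90 8C 95 E2 95 A3

U+22C1E: 4-byte form → F0 A2 B0 9E.
U+7149D: 4-byte form → F1 B1 92 9D.
U+1F470: 4-byte form → F0 9F 91 B0.
U+5557A: 4-byte form → F1 95 95 BA.
U+8B8A: 3-byte form → E8 AE 8A.
U+10315: 4-byte form → F0 90 8C 95.
U+2563: 3-byte form → E2 95 A3.
Concatenated (26 bytes): F0 A2 B0 9E F1 B1 92 9D F0 9F 91 B0 F1 95 95 BA E8 AE 8A F0 90 8C 95 E2 95 A3.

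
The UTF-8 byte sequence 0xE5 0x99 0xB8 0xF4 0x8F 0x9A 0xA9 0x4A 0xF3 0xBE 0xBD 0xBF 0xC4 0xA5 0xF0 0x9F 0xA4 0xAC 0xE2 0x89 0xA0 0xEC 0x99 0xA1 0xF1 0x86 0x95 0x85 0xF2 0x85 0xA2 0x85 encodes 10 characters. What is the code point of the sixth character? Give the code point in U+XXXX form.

Offset 0: leading byte 0xE5 = 11100101 → 3-byte char #1 = E5 99 B8.
Offset 3: leading byte 0xF4 = 11110100 → 4-byte char #2 = F4 8F 9A A9.
Offset 7: leading byte 0x4A = 01001010 → 1-byte char #3 = 4A.
Offset 8: leading byte 0xF3 = 11110011 → 4-byte char #4 = F3 BE BD BF.
Offset 12: leading byte 0xC4 = 11000100 → 2-byte char #5 = C4 A5.
Offset 14: leading byte 0xF0 = 11110000 → 4-byte char #6 = F0 9F A4 AC.
Leading byte 0xF0 = 11110000 matches 11110xxx → 4-byte sequence.
Byte 1: 0xF0 = 11110000, payload 000 (3 bits).
Byte 2: 0x9F = 10011111 (10xxxxxx ✓), payload 011111.
Byte 3: 0xA4 = 10100100 (10xxxxxx ✓), payload 100100.
Byte 4: 0xAC = 10101100 (10xxxxxx ✓), payload 101100.
Concatenate: 000011111100100101100 = 0x1F92C (21 bits → U+1F92C).

U+1F92C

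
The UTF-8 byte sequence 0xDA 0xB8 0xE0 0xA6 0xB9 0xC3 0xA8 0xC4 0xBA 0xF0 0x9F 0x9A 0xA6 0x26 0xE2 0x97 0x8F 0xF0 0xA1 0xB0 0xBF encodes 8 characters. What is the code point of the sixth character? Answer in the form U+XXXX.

Offset 0: leading byte 0xDA = 11011010 → 2-byte char #1 = DA B8.
Offset 2: leading byte 0xE0 = 11100000 → 3-byte char #2 = E0 A6 B9.
Offset 5: leading byte 0xC3 = 11000011 → 2-byte char #3 = C3 A8.
Offset 7: leading byte 0xC4 = 11000100 → 2-byte char #4 = C4 BA.
Offset 9: leading byte 0xF0 = 11110000 → 4-byte char #5 = F0 9F 9A A6.
Offset 13: leading byte 0x26 = 00100110 → 1-byte char #6 = 26.
Leading byte 0x26 = 00100110 matches 0xxxxxxx → 1-byte sequence.
Byte 1: 0x26 = 00100110, payload 0100110 (7 bits).
Concatenate: 0100110 = 0x26 (7 bits → U+0026).

U+0026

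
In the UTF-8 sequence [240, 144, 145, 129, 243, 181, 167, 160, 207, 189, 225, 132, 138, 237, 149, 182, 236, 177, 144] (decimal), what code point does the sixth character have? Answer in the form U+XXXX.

Offset 0: leading byte 0xF0 = 11110000 → 4-byte char #1 = F0 90 91 81.
Offset 4: leading byte 0xF3 = 11110011 → 4-byte char #2 = F3 B5 A7 A0.
Offset 8: leading byte 0xCF = 11001111 → 2-byte char #3 = CF BD.
Offset 10: leading byte 0xE1 = 11100001 → 3-byte char #4 = E1 84 8A.
Offset 13: leading byte 0xED = 11101101 → 3-byte char #5 = ED 95 B6.
Offset 16: leading byte 0xEC = 11101100 → 3-byte char #6 = EC B1 90.
Leading byte 0xEC = 11101100 matches 1110xxxx → 3-byte sequence.
Byte 1: 0xEC = 11101100, payload 1100 (4 bits).
Byte 2: 0xB1 = 10110001 (10xxxxxx ✓), payload 110001.
Byte 3: 0x90 = 10010000 (10xxxxxx ✓), payload 010000.
Concatenate: 1100110001010000 = 0xCC50 (16 bits → U+CC50).

U+CC50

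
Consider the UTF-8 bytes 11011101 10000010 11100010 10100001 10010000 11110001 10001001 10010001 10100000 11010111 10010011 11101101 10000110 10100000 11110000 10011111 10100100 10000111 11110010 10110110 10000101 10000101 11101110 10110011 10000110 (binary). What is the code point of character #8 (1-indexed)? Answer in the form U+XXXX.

Offset 0: leading byte 0xDD = 11011101 → 2-byte char #1 = DD 82.
Offset 2: leading byte 0xE2 = 11100010 → 3-byte char #2 = E2 A1 90.
Offset 5: leading byte 0xF1 = 11110001 → 4-byte char #3 = F1 89 91 A0.
Offset 9: leading byte 0xD7 = 11010111 → 2-byte char #4 = D7 93.
Offset 11: leading byte 0xED = 11101101 → 3-byte char #5 = ED 86 A0.
Offset 14: leading byte 0xF0 = 11110000 → 4-byte char #6 = F0 9F A4 87.
Offset 18: leading byte 0xF2 = 11110010 → 4-byte char #7 = F2 B6 85 85.
Offset 22: leading byte 0xEE = 11101110 → 3-byte char #8 = EE B3 86.
Leading byte 0xEE = 11101110 matches 1110xxxx → 3-byte sequence.
Byte 1: 0xEE = 11101110, payload 1110 (4 bits).
Byte 2: 0xB3 = 10110011 (10xxxxxx ✓), payload 110011.
Byte 3: 0x86 = 10000110 (10xxxxxx ✓), payload 000110.
Concatenate: 1110110011000110 = 0xECC6 (16 bits → U+ECC6).

U+ECC6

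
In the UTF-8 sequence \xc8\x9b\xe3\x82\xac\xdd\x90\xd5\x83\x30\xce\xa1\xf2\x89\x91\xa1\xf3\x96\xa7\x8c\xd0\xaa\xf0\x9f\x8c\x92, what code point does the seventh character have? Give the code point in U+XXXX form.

U+89461

Offset 0: leading byte 0xC8 = 11001000 → 2-byte char #1 = C8 9B.
Offset 2: leading byte 0xE3 = 11100011 → 3-byte char #2 = E3 82 AC.
Offset 5: leading byte 0xDD = 11011101 → 2-byte char #3 = DD 90.
Offset 7: leading byte 0xD5 = 11010101 → 2-byte char #4 = D5 83.
Offset 9: leading byte 0x30 = 00110000 → 1-byte char #5 = 30.
Offset 10: leading byte 0xCE = 11001110 → 2-byte char #6 = CE A1.
Offset 12: leading byte 0xF2 = 11110010 → 4-byte char #7 = F2 89 91 A1.
Leading byte 0xF2 = 11110010 matches 11110xxx → 4-byte sequence.
Byte 1: 0xF2 = 11110010, payload 010 (3 bits).
Byte 2: 0x89 = 10001001 (10xxxxxx ✓), payload 001001.
Byte 3: 0x91 = 10010001 (10xxxxxx ✓), payload 010001.
Byte 4: 0xA1 = 10100001 (10xxxxxx ✓), payload 100001.
Concatenate: 010001001010001100001 = 0x89461 (21 bits → U+89461).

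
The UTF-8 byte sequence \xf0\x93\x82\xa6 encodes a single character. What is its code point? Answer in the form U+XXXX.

Leading byte 0xF0 = 11110000 matches 11110xxx → 4-byte sequence.
Byte 1: 0xF0 = 11110000, payload 000 (3 bits).
Byte 2: 0x93 = 10010011 (10xxxxxx ✓), payload 010011.
Byte 3: 0x82 = 10000010 (10xxxxxx ✓), payload 000010.
Byte 4: 0xA6 = 10100110 (10xxxxxx ✓), payload 100110.
Concatenate: 000010011000010100110 = 0x130A6 (21 bits → U+130A6).

U+130A6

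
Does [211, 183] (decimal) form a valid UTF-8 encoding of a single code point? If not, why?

Leading byte 0xD3 = 11010011 → 2-byte form.
Continuation bytes 0xB7=10110111 all match 10xxxxxx.
Decoded value 0x4F7 is ≥ 0x80 (shortest form) and not a surrogate.

valid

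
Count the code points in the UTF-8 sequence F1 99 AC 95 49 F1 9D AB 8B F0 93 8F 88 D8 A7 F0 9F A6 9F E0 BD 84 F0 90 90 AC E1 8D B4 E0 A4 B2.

Byte at offset 0: 0xF1 = 11110001 → 4-byte char (#1). Advance 4.
Byte at offset 4: 0x49 = 01001001 → 1-byte char (#2). Advance 1.
Byte at offset 5: 0xF1 = 11110001 → 4-byte char (#3). Advance 4.
Byte at offset 9: 0xF0 = 11110000 → 4-byte char (#4). Advance 4.
Byte at offset 13: 0xD8 = 11011000 → 2-byte char (#5). Advance 2.
Byte at offset 15: 0xF0 = 11110000 → 4-byte char (#6). Advance 4.
Byte at offset 19: 0xE0 = 11100000 → 3-byte char (#7). Advance 3.
Byte at offset 22: 0xF0 = 11110000 → 4-byte char (#8). Advance 4.
Byte at offset 26: 0xE1 = 11100001 → 3-byte char (#9). Advance 3.
Byte at offset 29: 0xE0 = 11100000 → 3-byte char (#10). Advance 3.
Reached end at offset 32 after 10 code points.

10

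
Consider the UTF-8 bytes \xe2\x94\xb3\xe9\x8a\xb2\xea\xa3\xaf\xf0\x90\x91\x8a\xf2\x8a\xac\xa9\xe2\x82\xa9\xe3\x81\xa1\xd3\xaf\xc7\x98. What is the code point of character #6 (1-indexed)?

U+20A9

Offset 0: leading byte 0xE2 = 11100010 → 3-byte char #1 = E2 94 B3.
Offset 3: leading byte 0xE9 = 11101001 → 3-byte char #2 = E9 8A B2.
Offset 6: leading byte 0xEA = 11101010 → 3-byte char #3 = EA A3 AF.
Offset 9: leading byte 0xF0 = 11110000 → 4-byte char #4 = F0 90 91 8A.
Offset 13: leading byte 0xF2 = 11110010 → 4-byte char #5 = F2 8A AC A9.
Offset 17: leading byte 0xE2 = 11100010 → 3-byte char #6 = E2 82 A9.
Leading byte 0xE2 = 11100010 matches 1110xxxx → 3-byte sequence.
Byte 1: 0xE2 = 11100010, payload 0010 (4 bits).
Byte 2: 0x82 = 10000010 (10xxxxxx ✓), payload 000010.
Byte 3: 0xA9 = 10101001 (10xxxxxx ✓), payload 101001.
Concatenate: 0010000010101001 = 0x20A9 (16 bits → U+20A9).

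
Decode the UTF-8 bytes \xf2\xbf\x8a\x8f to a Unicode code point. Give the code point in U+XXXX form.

Leading byte 0xF2 = 11110010 matches 11110xxx → 4-byte sequence.
Byte 1: 0xF2 = 11110010, payload 010 (3 bits).
Byte 2: 0xBF = 10111111 (10xxxxxx ✓), payload 111111.
Byte 3: 0x8A = 10001010 (10xxxxxx ✓), payload 001010.
Byte 4: 0x8F = 10001111 (10xxxxxx ✓), payload 001111.
Concatenate: 010111111001010001111 = 0xBF28F (21 bits → U+BF28F).

U+BF28F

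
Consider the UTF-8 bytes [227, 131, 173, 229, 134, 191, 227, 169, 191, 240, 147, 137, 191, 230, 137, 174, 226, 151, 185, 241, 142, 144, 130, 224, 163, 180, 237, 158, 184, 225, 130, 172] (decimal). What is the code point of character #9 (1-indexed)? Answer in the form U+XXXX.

Offset 0: leading byte 0xE3 = 11100011 → 3-byte char #1 = E3 83 AD.
Offset 3: leading byte 0xE5 = 11100101 → 3-byte char #2 = E5 86 BF.
Offset 6: leading byte 0xE3 = 11100011 → 3-byte char #3 = E3 A9 BF.
Offset 9: leading byte 0xF0 = 11110000 → 4-byte char #4 = F0 93 89 BF.
Offset 13: leading byte 0xE6 = 11100110 → 3-byte char #5 = E6 89 AE.
Offset 16: leading byte 0xE2 = 11100010 → 3-byte char #6 = E2 97 B9.
Offset 19: leading byte 0xF1 = 11110001 → 4-byte char #7 = F1 8E 90 82.
Offset 23: leading byte 0xE0 = 11100000 → 3-byte char #8 = E0 A3 B4.
Offset 26: leading byte 0xED = 11101101 → 3-byte char #9 = ED 9E B8.
Leading byte 0xED = 11101101 matches 1110xxxx → 3-byte sequence.
Byte 1: 0xED = 11101101, payload 1101 (4 bits).
Byte 2: 0x9E = 10011110 (10xxxxxx ✓), payload 011110.
Byte 3: 0xB8 = 10111000 (10xxxxxx ✓), payload 111000.
Concatenate: 1101011110111000 = 0xD7B8 (16 bits → U+D7B8).

U+D7B8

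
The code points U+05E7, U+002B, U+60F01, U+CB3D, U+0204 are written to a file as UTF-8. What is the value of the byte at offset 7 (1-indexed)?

1-indexed offset 7 is 0-indexed offset 6.
U+05E7 → 2-byte form D7 A7 at offsets 0–1.
U+002B → 1-byte form 2B at offsets 2–2.
U+60F01 → 4-byte form F1 A0 BC 81 at offsets 3–6.
Offset 6 falls in char 3's range; it's byte 4 of F1 A0 BC 81 = 0x81.

0x81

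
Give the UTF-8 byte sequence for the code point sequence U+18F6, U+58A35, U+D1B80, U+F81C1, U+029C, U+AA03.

E1 A3 B6 F1 98 A8 B5 F3 91 AE 80 F3 B8 87 81 CA 9C EA A8 83

U+18F6: 3-byte form → E1 A3 B6.
U+58A35: 4-byte form → F1 98 A8 B5.
U+D1B80: 4-byte form → F3 91 AE 80.
U+F81C1: 4-byte form → F3 B8 87 81.
U+029C: 2-byte form → CA 9C.
U+AA03: 3-byte form → EA A8 83.
Concatenated (20 bytes): E1 A3 B6 F1 98 A8 B5 F3 91 AE 80 F3 B8 87 81 CA 9C EA A8 83.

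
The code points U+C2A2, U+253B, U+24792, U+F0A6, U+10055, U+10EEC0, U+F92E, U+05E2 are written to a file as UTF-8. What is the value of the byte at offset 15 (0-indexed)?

U+C2A2 → 3-byte form EC 8A A2 at offsets 0–2.
U+253B → 3-byte form E2 94 BB at offsets 3–5.
U+24792 → 4-byte form F0 A4 9E 92 at offsets 6–9.
U+F0A6 → 3-byte form EF 82 A6 at offsets 10–12.
U+10055 → 4-byte form F0 90 81 95 at offsets 13–16.
Offset 15 falls in char 5's range; it's byte 3 of F0 90 81 95 = 0x81.

0x81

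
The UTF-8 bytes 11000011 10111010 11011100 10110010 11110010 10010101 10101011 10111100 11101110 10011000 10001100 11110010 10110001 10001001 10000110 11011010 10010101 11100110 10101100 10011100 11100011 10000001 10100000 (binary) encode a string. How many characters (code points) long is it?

8

Byte at offset 0: 0xC3 = 11000011 → 2-byte char (#1). Advance 2.
Byte at offset 2: 0xDC = 11011100 → 2-byte char (#2). Advance 2.
Byte at offset 4: 0xF2 = 11110010 → 4-byte char (#3). Advance 4.
Byte at offset 8: 0xEE = 11101110 → 3-byte char (#4). Advance 3.
Byte at offset 11: 0xF2 = 11110010 → 4-byte char (#5). Advance 4.
Byte at offset 15: 0xDA = 11011010 → 2-byte char (#6). Advance 2.
Byte at offset 17: 0xE6 = 11100110 → 3-byte char (#7). Advance 3.
Byte at offset 20: 0xE3 = 11100011 → 3-byte char (#8). Advance 3.
Reached end at offset 23 after 8 code points.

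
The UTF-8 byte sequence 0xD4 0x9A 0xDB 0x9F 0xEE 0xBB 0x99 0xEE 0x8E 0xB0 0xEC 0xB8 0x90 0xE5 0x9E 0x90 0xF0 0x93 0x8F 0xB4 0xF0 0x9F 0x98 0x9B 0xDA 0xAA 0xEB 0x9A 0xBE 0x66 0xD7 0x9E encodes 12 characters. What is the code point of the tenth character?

Offset 0: leading byte 0xD4 = 11010100 → 2-byte char #1 = D4 9A.
Offset 2: leading byte 0xDB = 11011011 → 2-byte char #2 = DB 9F.
Offset 4: leading byte 0xEE = 11101110 → 3-byte char #3 = EE BB 99.
Offset 7: leading byte 0xEE = 11101110 → 3-byte char #4 = EE 8E B0.
Offset 10: leading byte 0xEC = 11101100 → 3-byte char #5 = EC B8 90.
Offset 13: leading byte 0xE5 = 11100101 → 3-byte char #6 = E5 9E 90.
Offset 16: leading byte 0xF0 = 11110000 → 4-byte char #7 = F0 93 8F B4.
Offset 20: leading byte 0xF0 = 11110000 → 4-byte char #8 = F0 9F 98 9B.
Offset 24: leading byte 0xDA = 11011010 → 2-byte char #9 = DA AA.
Offset 26: leading byte 0xEB = 11101011 → 3-byte char #10 = EB 9A BE.
Leading byte 0xEB = 11101011 matches 1110xxxx → 3-byte sequence.
Byte 1: 0xEB = 11101011, payload 1011 (4 bits).
Byte 2: 0x9A = 10011010 (10xxxxxx ✓), payload 011010.
Byte 3: 0xBE = 10111110 (10xxxxxx ✓), payload 111110.
Concatenate: 1011011010111110 = 0xB6BE (16 bits → U+B6BE).

U+B6BE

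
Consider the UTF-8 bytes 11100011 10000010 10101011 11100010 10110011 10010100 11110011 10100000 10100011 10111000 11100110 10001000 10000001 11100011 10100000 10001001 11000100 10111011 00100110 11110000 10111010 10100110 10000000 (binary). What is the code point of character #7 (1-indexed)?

U+0026

Offset 0: leading byte 0xE3 = 11100011 → 3-byte char #1 = E3 82 AB.
Offset 3: leading byte 0xE2 = 11100010 → 3-byte char #2 = E2 B3 94.
Offset 6: leading byte 0xF3 = 11110011 → 4-byte char #3 = F3 A0 A3 B8.
Offset 10: leading byte 0xE6 = 11100110 → 3-byte char #4 = E6 88 81.
Offset 13: leading byte 0xE3 = 11100011 → 3-byte char #5 = E3 A0 89.
Offset 16: leading byte 0xC4 = 11000100 → 2-byte char #6 = C4 BB.
Offset 18: leading byte 0x26 = 00100110 → 1-byte char #7 = 26.
Leading byte 0x26 = 00100110 matches 0xxxxxxx → 1-byte sequence.
Byte 1: 0x26 = 00100110, payload 0100110 (7 bits).
Concatenate: 0100110 = 0x26 (7 bits → U+0026).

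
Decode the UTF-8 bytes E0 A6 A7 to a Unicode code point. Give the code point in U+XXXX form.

Leading byte 0xE0 = 11100000 matches 1110xxxx → 3-byte sequence.
Byte 1: 0xE0 = 11100000, payload 0000 (4 bits).
Byte 2: 0xA6 = 10100110 (10xxxxxx ✓), payload 100110.
Byte 3: 0xA7 = 10100111 (10xxxxxx ✓), payload 100111.
Concatenate: 0000100110100111 = 0x9A7 (16 bits → U+09A7).

U+09A7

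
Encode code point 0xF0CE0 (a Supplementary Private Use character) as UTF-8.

U+F0CE0 = 0xF0CE0 = 986336 decimal. In range U+10000–U+10FFFF → 4-byte form: 11110xxx 10xxxxxx 10xxxxxx 10xxxxxx.
Binary (21 bits): 011110000110011100000.
Split 3+6+6+6: 011 | 110000 | 110011 | 100000.
Byte 1: 11110011 = 0xF3.
Byte 2: 10110000 = 0xB0.
Byte 3: 10110011 = 0xB3.
Byte 4: 10100000 = 0xA0.

F3 B0 B3 A0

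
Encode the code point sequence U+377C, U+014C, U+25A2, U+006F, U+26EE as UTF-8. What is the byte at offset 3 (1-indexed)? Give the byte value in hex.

1-indexed offset 3 is 0-indexed offset 2.
U+377C → 3-byte form E3 9D BC at offsets 0–2.
Offset 2 falls in char 1's range; it's byte 3 of E3 9D BC = 0xBC.

0xBC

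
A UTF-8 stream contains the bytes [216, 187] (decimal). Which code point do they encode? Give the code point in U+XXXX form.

Leading byte 0xD8 = 11011000 matches 110xxxxx → 2-byte sequence.
Byte 1: 0xD8 = 11011000, payload 11000 (5 bits).
Byte 2: 0xBB = 10111011 (10xxxxxx ✓), payload 111011.
Concatenate: 11000111011 = 0x63B (11 bits → U+063B).

U+063B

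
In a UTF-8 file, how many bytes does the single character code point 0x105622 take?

U+105622 = 0x105622. UTF-8 uses 1 byte below 0x80, 2 below 0x800, 3 below 0x10000, 4 up to 0x10FFFF. 0x105622 is in U+10000–U+10FFFF → 4 bytes.

4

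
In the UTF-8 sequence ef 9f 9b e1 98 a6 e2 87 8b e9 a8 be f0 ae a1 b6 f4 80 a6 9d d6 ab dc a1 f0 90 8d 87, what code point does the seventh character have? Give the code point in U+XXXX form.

Offset 0: leading byte 0xEF = 11101111 → 3-byte char #1 = EF 9F 9B.
Offset 3: leading byte 0xE1 = 11100001 → 3-byte char #2 = E1 98 A6.
Offset 6: leading byte 0xE2 = 11100010 → 3-byte char #3 = E2 87 8B.
Offset 9: leading byte 0xE9 = 11101001 → 3-byte char #4 = E9 A8 BE.
Offset 12: leading byte 0xF0 = 11110000 → 4-byte char #5 = F0 AE A1 B6.
Offset 16: leading byte 0xF4 = 11110100 → 4-byte char #6 = F4 80 A6 9D.
Offset 20: leading byte 0xD6 = 11010110 → 2-byte char #7 = D6 AB.
Leading byte 0xD6 = 11010110 matches 110xxxxx → 2-byte sequence.
Byte 1: 0xD6 = 11010110, payload 10110 (5 bits).
Byte 2: 0xAB = 10101011 (10xxxxxx ✓), payload 101011.
Concatenate: 10110101011 = 0x5AB (11 bits → U+05AB).

U+05AB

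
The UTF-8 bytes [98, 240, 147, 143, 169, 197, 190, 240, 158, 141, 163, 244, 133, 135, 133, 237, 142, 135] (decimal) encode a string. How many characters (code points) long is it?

6

Byte at offset 0: 0x62 = 01100010 → 1-byte char (#1). Advance 1.
Byte at offset 1: 0xF0 = 11110000 → 4-byte char (#2). Advance 4.
Byte at offset 5: 0xC5 = 11000101 → 2-byte char (#3). Advance 2.
Byte at offset 7: 0xF0 = 11110000 → 4-byte char (#4). Advance 4.
Byte at offset 11: 0xF4 = 11110100 → 4-byte char (#5). Advance 4.
Byte at offset 15: 0xED = 11101101 → 3-byte char (#6). Advance 3.
Reached end at offset 18 after 6 code points.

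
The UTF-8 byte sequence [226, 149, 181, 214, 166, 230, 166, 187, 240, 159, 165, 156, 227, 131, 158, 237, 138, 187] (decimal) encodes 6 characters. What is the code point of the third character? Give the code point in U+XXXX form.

Offset 0: leading byte 0xE2 = 11100010 → 3-byte char #1 = E2 95 B5.
Offset 3: leading byte 0xD6 = 11010110 → 2-byte char #2 = D6 A6.
Offset 5: leading byte 0xE6 = 11100110 → 3-byte char #3 = E6 A6 BB.
Leading byte 0xE6 = 11100110 matches 1110xxxx → 3-byte sequence.
Byte 1: 0xE6 = 11100110, payload 0110 (4 bits).
Byte 2: 0xA6 = 10100110 (10xxxxxx ✓), payload 100110.
Byte 3: 0xBB = 10111011 (10xxxxxx ✓), payload 111011.
Concatenate: 0110100110111011 = 0x69BB (16 bits → U+69BB).

U+69BB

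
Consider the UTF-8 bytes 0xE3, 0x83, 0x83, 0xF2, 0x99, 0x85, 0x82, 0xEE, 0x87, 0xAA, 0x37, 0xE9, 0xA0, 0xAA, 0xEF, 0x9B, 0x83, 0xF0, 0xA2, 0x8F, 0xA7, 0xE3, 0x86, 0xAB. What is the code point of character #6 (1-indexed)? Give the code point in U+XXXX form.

Offset 0: leading byte 0xE3 = 11100011 → 3-byte char #1 = E3 83 83.
Offset 3: leading byte 0xF2 = 11110010 → 4-byte char #2 = F2 99 85 82.
Offset 7: leading byte 0xEE = 11101110 → 3-byte char #3 = EE 87 AA.
Offset 10: leading byte 0x37 = 00110111 → 1-byte char #4 = 37.
Offset 11: leading byte 0xE9 = 11101001 → 3-byte char #5 = E9 A0 AA.
Offset 14: leading byte 0xEF = 11101111 → 3-byte char #6 = EF 9B 83.
Leading byte 0xEF = 11101111 matches 1110xxxx → 3-byte sequence.
Byte 1: 0xEF = 11101111, payload 1111 (4 bits).
Byte 2: 0x9B = 10011011 (10xxxxxx ✓), payload 011011.
Byte 3: 0x83 = 10000011 (10xxxxxx ✓), payload 000011.
Concatenate: 1111011011000011 = 0xF6C3 (16 bits → U+F6C3).

U+F6C3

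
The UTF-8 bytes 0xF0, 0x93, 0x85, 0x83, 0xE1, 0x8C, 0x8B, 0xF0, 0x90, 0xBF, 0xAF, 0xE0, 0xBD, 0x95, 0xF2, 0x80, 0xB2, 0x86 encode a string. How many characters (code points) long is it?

5

Byte at offset 0: 0xF0 = 11110000 → 4-byte char (#1). Advance 4.
Byte at offset 4: 0xE1 = 11100001 → 3-byte char (#2). Advance 3.
Byte at offset 7: 0xF0 = 11110000 → 4-byte char (#3). Advance 4.
Byte at offset 11: 0xE0 = 11100000 → 3-byte char (#4). Advance 3.
Byte at offset 14: 0xF2 = 11110010 → 4-byte char (#5). Advance 4.
Reached end at offset 18 after 5 code points.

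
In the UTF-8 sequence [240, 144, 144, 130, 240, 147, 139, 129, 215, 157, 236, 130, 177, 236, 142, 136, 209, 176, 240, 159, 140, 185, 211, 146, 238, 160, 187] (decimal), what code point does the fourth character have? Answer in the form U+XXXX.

U+C0B1

Offset 0: leading byte 0xF0 = 11110000 → 4-byte char #1 = F0 90 90 82.
Offset 4: leading byte 0xF0 = 11110000 → 4-byte char #2 = F0 93 8B 81.
Offset 8: leading byte 0xD7 = 11010111 → 2-byte char #3 = D7 9D.
Offset 10: leading byte 0xEC = 11101100 → 3-byte char #4 = EC 82 B1.
Leading byte 0xEC = 11101100 matches 1110xxxx → 3-byte sequence.
Byte 1: 0xEC = 11101100, payload 1100 (4 bits).
Byte 2: 0x82 = 10000010 (10xxxxxx ✓), payload 000010.
Byte 3: 0xB1 = 10110001 (10xxxxxx ✓), payload 110001.
Concatenate: 1100000010110001 = 0xC0B1 (16 bits → U+C0B1).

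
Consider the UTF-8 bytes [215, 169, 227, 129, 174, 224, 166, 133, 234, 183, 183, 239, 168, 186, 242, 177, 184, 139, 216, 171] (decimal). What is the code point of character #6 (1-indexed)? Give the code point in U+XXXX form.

Offset 0: leading byte 0xD7 = 11010111 → 2-byte char #1 = D7 A9.
Offset 2: leading byte 0xE3 = 11100011 → 3-byte char #2 = E3 81 AE.
Offset 5: leading byte 0xE0 = 11100000 → 3-byte char #3 = E0 A6 85.
Offset 8: leading byte 0xEA = 11101010 → 3-byte char #4 = EA B7 B7.
Offset 11: leading byte 0xEF = 11101111 → 3-byte char #5 = EF A8 BA.
Offset 14: leading byte 0xF2 = 11110010 → 4-byte char #6 = F2 B1 B8 8B.
Leading byte 0xF2 = 11110010 matches 11110xxx → 4-byte sequence.
Byte 1: 0xF2 = 11110010, payload 010 (3 bits).
Byte 2: 0xB1 = 10110001 (10xxxxxx ✓), payload 110001.
Byte 3: 0xB8 = 10111000 (10xxxxxx ✓), payload 111000.
Byte 4: 0x8B = 10001011 (10xxxxxx ✓), payload 001011.
Concatenate: 010110001111000001011 = 0xB1E0B (21 bits → U+B1E0B).

U+B1E0B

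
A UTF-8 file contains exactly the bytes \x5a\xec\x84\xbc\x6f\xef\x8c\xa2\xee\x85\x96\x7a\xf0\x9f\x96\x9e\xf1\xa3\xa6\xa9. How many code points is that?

8

Byte at offset 0: 0x5A = 01011010 → 1-byte char (#1). Advance 1.
Byte at offset 1: 0xEC = 11101100 → 3-byte char (#2). Advance 3.
Byte at offset 4: 0x6F = 01101111 → 1-byte char (#3). Advance 1.
Byte at offset 5: 0xEF = 11101111 → 3-byte char (#4). Advance 3.
Byte at offset 8: 0xEE = 11101110 → 3-byte char (#5). Advance 3.
Byte at offset 11: 0x7A = 01111010 → 1-byte char (#6). Advance 1.
Byte at offset 12: 0xF0 = 11110000 → 4-byte char (#7). Advance 4.
Byte at offset 16: 0xF1 = 11110001 → 4-byte char (#8). Advance 4.
Reached end at offset 20 after 8 code points.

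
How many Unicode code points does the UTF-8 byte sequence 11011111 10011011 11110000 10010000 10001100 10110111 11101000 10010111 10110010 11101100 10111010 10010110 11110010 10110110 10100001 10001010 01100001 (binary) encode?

6

Byte at offset 0: 0xDF = 11011111 → 2-byte char (#1). Advance 2.
Byte at offset 2: 0xF0 = 11110000 → 4-byte char (#2). Advance 4.
Byte at offset 6: 0xE8 = 11101000 → 3-byte char (#3). Advance 3.
Byte at offset 9: 0xEC = 11101100 → 3-byte char (#4). Advance 3.
Byte at offset 12: 0xF2 = 11110010 → 4-byte char (#5). Advance 4.
Byte at offset 16: 0x61 = 01100001 → 1-byte char (#6). Advance 1.
Reached end at offset 17 after 6 code points.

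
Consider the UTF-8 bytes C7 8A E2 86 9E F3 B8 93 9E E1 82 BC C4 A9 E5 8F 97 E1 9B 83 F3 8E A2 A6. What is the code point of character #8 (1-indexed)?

U+CE8A6

Offset 0: leading byte 0xC7 = 11000111 → 2-byte char #1 = C7 8A.
Offset 2: leading byte 0xE2 = 11100010 → 3-byte char #2 = E2 86 9E.
Offset 5: leading byte 0xF3 = 11110011 → 4-byte char #3 = F3 B8 93 9E.
Offset 9: leading byte 0xE1 = 11100001 → 3-byte char #4 = E1 82 BC.
Offset 12: leading byte 0xC4 = 11000100 → 2-byte char #5 = C4 A9.
Offset 14: leading byte 0xE5 = 11100101 → 3-byte char #6 = E5 8F 97.
Offset 17: leading byte 0xE1 = 11100001 → 3-byte char #7 = E1 9B 83.
Offset 20: leading byte 0xF3 = 11110011 → 4-byte char #8 = F3 8E A2 A6.
Leading byte 0xF3 = 11110011 matches 11110xxx → 4-byte sequence.
Byte 1: 0xF3 = 11110011, payload 011 (3 bits).
Byte 2: 0x8E = 10001110 (10xxxxxx ✓), payload 001110.
Byte 3: 0xA2 = 10100010 (10xxxxxx ✓), payload 100010.
Byte 4: 0xA6 = 10100110 (10xxxxxx ✓), payload 100110.
Concatenate: 011001110100010100110 = 0xCE8A6 (21 bits → U+CE8A6).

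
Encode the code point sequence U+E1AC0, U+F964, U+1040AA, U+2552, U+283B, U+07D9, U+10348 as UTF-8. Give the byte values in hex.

U+E1AC0: 4-byte form → F3 A1 AB 80.
U+F964: 3-byte form → EF A5 A4.
U+1040AA: 4-byte form → F4 84 82 AA.
U+2552: 3-byte form → E2 95 92.
U+283B: 3-byte form → E2 A0 BB.
U+07D9: 2-byte form → DF 99.
U+10348: 4-byte form → F0 90 8D 88.
Concatenated (23 bytes): F3 A1 AB 80 EF A5 A4 F4 84 82 AA E2 95 92 E2 A0 BB DF 99 F0 90 8D 88.

F3 A1 AB 80 EF A5 A4 F4 84 82 AA E2 95 92 E2 A0 BB DF 99 F0 90 8D 88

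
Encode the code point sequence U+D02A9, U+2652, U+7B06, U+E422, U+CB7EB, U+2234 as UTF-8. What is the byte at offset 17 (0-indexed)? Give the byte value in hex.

U+D02A9 → 4-byte form F3 90 8A A9 at offsets 0–3.
U+2652 → 3-byte form E2 99 92 at offsets 4–6.
U+7B06 → 3-byte form E7 AC 86 at offsets 7–9.
U+E422 → 3-byte form EE 90 A2 at offsets 10–12.
U+CB7EB → 4-byte form F3 8B 9F AB at offsets 13–16.
U+2234 → 3-byte form E2 88 B4 at offsets 17–19.
Offset 17 falls in char 6's range; it's byte 1 of E2 88 B4 = 0xE2.

0xE2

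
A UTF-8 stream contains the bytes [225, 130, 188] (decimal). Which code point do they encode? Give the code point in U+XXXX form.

Leading byte 0xE1 = 11100001 matches 1110xxxx → 3-byte sequence.
Byte 1: 0xE1 = 11100001, payload 0001 (4 bits).
Byte 2: 0x82 = 10000010 (10xxxxxx ✓), payload 000010.
Byte 3: 0xBC = 10111100 (10xxxxxx ✓), payload 111100.
Concatenate: 0001000010111100 = 0x10BC (16 bits → U+10BC).

U+10BC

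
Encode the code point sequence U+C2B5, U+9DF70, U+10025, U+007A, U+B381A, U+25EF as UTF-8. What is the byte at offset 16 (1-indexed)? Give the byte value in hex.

1-indexed offset 16 is 0-indexed offset 15.
U+C2B5 → 3-byte form EC 8A B5 at offsets 0–2.
U+9DF70 → 4-byte form F2 9D BD B0 at offsets 3–6.
U+10025 → 4-byte form F0 90 80 A5 at offsets 7–10.
U+007A → 1-byte form 7A at offsets 11–11.
U+B381A → 4-byte form F2 B3 A0 9A at offsets 12–15.
Offset 15 falls in char 5's range; it's byte 4 of F2 B3 A0 9A = 0x9A.

0x9A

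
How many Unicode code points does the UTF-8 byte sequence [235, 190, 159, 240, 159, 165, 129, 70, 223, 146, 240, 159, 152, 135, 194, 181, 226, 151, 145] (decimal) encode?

Byte at offset 0: 0xEB = 11101011 → 3-byte char (#1). Advance 3.
Byte at offset 3: 0xF0 = 11110000 → 4-byte char (#2). Advance 4.
Byte at offset 7: 0x46 = 01000110 → 1-byte char (#3). Advance 1.
Byte at offset 8: 0xDF = 11011111 → 2-byte char (#4). Advance 2.
Byte at offset 10: 0xF0 = 11110000 → 4-byte char (#5). Advance 4.
Byte at offset 14: 0xC2 = 11000010 → 2-byte char (#6). Advance 2.
Byte at offset 16: 0xE2 = 11100010 → 3-byte char (#7). Advance 3.
Reached end at offset 19 after 7 code points.

7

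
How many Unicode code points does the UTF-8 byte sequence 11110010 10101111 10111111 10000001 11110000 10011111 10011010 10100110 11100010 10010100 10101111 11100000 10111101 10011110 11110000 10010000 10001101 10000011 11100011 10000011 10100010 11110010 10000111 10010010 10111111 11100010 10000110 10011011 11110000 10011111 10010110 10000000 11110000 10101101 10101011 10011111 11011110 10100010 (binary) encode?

Byte at offset 0: 0xF2 = 11110010 → 4-byte char (#1). Advance 4.
Byte at offset 4: 0xF0 = 11110000 → 4-byte char (#2). Advance 4.
Byte at offset 8: 0xE2 = 11100010 → 3-byte char (#3). Advance 3.
Byte at offset 11: 0xE0 = 11100000 → 3-byte char (#4). Advance 3.
Byte at offset 14: 0xF0 = 11110000 → 4-byte char (#5). Advance 4.
Byte at offset 18: 0xE3 = 11100011 → 3-byte char (#6). Advance 3.
Byte at offset 21: 0xF2 = 11110010 → 4-byte char (#7). Advance 4.
Byte at offset 25: 0xE2 = 11100010 → 3-byte char (#8). Advance 3.
Byte at offset 28: 0xF0 = 11110000 → 4-byte char (#9). Advance 4.
Byte at offset 32: 0xF0 = 11110000 → 4-byte char (#10). Advance 4.
Byte at offset 36: 0xDE = 11011110 → 2-byte char (#11). Advance 2.
Reached end at offset 38 after 11 code points.

11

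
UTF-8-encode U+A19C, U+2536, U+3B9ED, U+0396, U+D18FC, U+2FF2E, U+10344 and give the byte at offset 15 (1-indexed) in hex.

0xA3

1-indexed offset 15 is 0-indexed offset 14.
U+A19C → 3-byte form EA 86 9C at offsets 0–2.
U+2536 → 3-byte form E2 94 B6 at offsets 3–5.
U+3B9ED → 4-byte form F0 BB A7 AD at offsets 6–9.
U+0396 → 2-byte form CE 96 at offsets 10–11.
U+D18FC → 4-byte form F3 91 A3 BC at offsets 12–15.
Offset 14 falls in char 5's range; it's byte 3 of F3 91 A3 BC = 0xA3.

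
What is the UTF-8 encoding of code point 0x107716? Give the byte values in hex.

F4 87 9C 96

U+107716 = 0x107716 = 1079062 decimal. In range U+10000–U+10FFFF → 4-byte form: 11110xxx 10xxxxxx 10xxxxxx 10xxxxxx.
Binary (21 bits): 100000111011100010110.
Split 3+6+6+6: 100 | 000111 | 011100 | 010110.
Byte 1: 11110100 = 0xF4.
Byte 2: 10000111 = 0x87.
Byte 3: 10011100 = 0x9C.
Byte 4: 10010110 = 0x96.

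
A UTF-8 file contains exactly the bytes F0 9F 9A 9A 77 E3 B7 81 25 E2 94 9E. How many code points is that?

Byte at offset 0: 0xF0 = 11110000 → 4-byte char (#1). Advance 4.
Byte at offset 4: 0x77 = 01110111 → 1-byte char (#2). Advance 1.
Byte at offset 5: 0xE3 = 11100011 → 3-byte char (#3). Advance 3.
Byte at offset 8: 0x25 = 00100101 → 1-byte char (#4). Advance 1.
Byte at offset 9: 0xE2 = 11100010 → 3-byte char (#5). Advance 3.
Reached end at offset 12 after 5 code points.

5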